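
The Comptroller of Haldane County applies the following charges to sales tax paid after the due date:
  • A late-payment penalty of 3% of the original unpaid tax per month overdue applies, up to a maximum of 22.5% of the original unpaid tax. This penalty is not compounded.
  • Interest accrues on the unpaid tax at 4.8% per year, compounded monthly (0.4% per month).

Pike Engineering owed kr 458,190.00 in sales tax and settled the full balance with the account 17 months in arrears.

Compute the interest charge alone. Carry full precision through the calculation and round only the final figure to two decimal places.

Interest: kr 458,190.00 × ((1 + 0.004)^17 − 1) = kr 458,190.00 × 0.0702201… = kr 32,174.1640…

kr 32,174.16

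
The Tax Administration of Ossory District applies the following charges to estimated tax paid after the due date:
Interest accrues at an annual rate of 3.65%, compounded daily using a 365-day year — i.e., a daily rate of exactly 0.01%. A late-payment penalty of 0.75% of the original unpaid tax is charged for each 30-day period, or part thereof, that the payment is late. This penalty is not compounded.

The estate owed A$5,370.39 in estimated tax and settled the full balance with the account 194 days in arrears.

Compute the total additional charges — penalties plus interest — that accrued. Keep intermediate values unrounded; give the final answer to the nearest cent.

Penalty periods: ⌈194/30⌉ = 7; penalty = 7 × 0.75% × A$5,370.39 = A$281.95…
Interest: A$5,370.39 × ((1 + 0.0001)^194 − 1) = A$5,370.39 × 0.01958841… = A$105.1974…
Penalties + interest = A$281.9455… + A$105.1974… = A$387.14

A$387.14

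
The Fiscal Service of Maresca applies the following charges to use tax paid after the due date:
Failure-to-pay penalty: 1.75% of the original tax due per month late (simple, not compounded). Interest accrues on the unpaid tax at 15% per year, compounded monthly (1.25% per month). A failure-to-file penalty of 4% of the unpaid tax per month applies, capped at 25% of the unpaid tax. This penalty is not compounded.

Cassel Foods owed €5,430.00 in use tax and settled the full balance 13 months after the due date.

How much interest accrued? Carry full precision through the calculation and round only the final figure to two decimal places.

Interest: €5,430.00 × ((1 + 0.0125)^13 − 1) = €5,430.00 × 0.1752639… = €951.6832…

€951.68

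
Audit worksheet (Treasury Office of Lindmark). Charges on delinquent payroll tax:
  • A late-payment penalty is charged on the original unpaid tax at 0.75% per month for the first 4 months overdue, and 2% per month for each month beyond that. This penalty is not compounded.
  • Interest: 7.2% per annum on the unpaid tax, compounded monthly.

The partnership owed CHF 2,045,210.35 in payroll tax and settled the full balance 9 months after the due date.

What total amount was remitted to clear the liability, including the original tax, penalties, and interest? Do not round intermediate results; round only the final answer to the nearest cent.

CHF 2,424,217.09

Penalty, months 1–4: 4 × 0.75% × CHF 2,045,210.35 = CHF 61,356.31…
Penalty, months 5–9: 5 × 2% × CHF 2,045,210.35 = CHF 204,521.04…
Interest (7.2%/yr ÷ 12 = 0.6%/month): CHF 2,045,210.35 × ((1 + 0.006)^9 − 1) = CHF 113,129.3958…
Total = CHF 2,045,210.35 + CHF 265,877.3455 + CHF 113,129.3958… = CHF 2,424,217.09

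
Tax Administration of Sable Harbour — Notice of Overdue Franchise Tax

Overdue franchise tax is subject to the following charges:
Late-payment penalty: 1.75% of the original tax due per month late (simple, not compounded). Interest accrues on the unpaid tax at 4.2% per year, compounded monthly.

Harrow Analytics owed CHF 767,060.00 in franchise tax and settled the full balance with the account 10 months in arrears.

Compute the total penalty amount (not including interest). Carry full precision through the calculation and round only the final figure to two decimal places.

CHF 134,235.50

Late-payment penalty = 1.75% × CHF 767,060.00 × 10 mo = CHF 134,235.50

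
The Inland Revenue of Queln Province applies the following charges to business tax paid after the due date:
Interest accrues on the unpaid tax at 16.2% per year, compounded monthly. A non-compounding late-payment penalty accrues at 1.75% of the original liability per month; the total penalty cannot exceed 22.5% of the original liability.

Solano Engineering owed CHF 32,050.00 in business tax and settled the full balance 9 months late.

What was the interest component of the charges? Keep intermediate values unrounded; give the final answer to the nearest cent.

CHF 4,111.11

Interest (16.2%/yr ÷ 12 = 1.35%/month): CHF 32,050.00 × ((1 + 0.0135)^9 − 1) = CHF 4,111.1148…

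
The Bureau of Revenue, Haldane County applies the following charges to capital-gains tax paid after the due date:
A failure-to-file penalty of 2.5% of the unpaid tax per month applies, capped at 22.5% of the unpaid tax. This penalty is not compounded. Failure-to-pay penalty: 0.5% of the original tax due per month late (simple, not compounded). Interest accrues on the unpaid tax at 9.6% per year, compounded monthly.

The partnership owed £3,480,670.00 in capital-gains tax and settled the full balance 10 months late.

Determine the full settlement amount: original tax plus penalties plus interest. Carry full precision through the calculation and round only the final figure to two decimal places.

£4,726,549.05

Failure-to-file: 10 × 2.5% × £3,480,670.00 = £870,167.50, capped at 22.5% × £3,480,670.00 = £783,150.75
Failure-to-pay penalty = 0.5% × £3,480,670.00 × 10 mo = £174,033.50
Interest (9.6%/yr ÷ 12 = 0.8%/month): £3,480,670.00 × ((1 + 0.008)^10 − 1) = £288,694.8048…
Total = £3,480,670.00 + £957,184.2500 + £288,694.8048… = £4,726,549.05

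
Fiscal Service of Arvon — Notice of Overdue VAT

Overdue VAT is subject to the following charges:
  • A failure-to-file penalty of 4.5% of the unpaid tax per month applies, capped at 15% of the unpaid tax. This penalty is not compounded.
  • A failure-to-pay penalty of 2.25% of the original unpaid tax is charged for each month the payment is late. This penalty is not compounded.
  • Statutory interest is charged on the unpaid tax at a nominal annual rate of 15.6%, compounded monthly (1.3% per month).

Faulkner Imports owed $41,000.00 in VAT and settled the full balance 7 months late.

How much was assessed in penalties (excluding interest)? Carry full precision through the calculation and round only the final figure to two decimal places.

$12,607.50

Failure-to-file: 7 × 4.5% × $41,000.00 = $12,915.00, capped at 15% × $41,000.00 = $6,150.00
Failure-to-pay penalty: 7 × 2.25% × $41,000.00 = $6,457.50
Total penalty = $6,150.00 + $6,457.50 = $12,607.50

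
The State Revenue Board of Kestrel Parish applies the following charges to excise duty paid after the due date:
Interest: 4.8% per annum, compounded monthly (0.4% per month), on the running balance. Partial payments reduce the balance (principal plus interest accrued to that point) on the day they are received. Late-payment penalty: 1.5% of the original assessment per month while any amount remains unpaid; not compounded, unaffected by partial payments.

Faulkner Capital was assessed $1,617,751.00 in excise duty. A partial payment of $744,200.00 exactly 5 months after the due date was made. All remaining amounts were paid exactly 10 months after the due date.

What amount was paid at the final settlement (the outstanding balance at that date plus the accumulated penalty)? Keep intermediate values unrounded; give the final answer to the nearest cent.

$1,167,097.43

Balance at month 5: $1,617,751.0000 × (1 + 0.004)^5 = $1,650,365.8976…
After $744,200.00 payment: $1,650,365.8976… − $744,200.00 = $906,165.8976…
Balance at month 10: $906,165.8976… × (1 + 0.004)^5 = $924,434.7832…
Penalty: 10 × 1.5% × $1,617,751.00 = $242,662.65
Final settlement = outstanding balance + penalty = $924,434.7832… + $242,662.65 = $1,167,097.43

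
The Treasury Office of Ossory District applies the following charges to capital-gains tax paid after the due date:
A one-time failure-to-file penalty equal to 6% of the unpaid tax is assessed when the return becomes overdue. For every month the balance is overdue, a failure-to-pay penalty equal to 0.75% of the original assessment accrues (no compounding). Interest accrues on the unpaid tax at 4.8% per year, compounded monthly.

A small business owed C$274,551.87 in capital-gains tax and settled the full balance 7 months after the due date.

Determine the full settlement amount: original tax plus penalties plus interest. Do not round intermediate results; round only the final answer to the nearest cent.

C$313,219.27

Failure-to-file penalty: 6% × C$274,551.87 = C$16,473.11…
Failure-to-pay penalty = 0.75% × C$274,551.87 × 7 mo = C$14,413.97…
Interest (4.8%/yr ÷ 12 = 0.4%/month): C$274,551.87 × ((1 + 0.004)^7 − 1) = C$7,780.3193…
Total = C$274,551.87 + C$30,887.0854… + C$7,780.3193… = C$313,219.27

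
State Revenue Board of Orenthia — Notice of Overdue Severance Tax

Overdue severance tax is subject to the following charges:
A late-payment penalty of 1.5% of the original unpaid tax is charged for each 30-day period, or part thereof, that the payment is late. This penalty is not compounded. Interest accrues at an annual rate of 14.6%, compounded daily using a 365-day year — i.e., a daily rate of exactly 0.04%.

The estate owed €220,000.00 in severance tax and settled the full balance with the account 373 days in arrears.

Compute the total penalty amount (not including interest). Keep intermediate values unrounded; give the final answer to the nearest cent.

€42,900.00

Penalty periods: ⌈373/30⌉ = 13; penalty = 13 × 1.5% × €220,000.00 = €42,900.00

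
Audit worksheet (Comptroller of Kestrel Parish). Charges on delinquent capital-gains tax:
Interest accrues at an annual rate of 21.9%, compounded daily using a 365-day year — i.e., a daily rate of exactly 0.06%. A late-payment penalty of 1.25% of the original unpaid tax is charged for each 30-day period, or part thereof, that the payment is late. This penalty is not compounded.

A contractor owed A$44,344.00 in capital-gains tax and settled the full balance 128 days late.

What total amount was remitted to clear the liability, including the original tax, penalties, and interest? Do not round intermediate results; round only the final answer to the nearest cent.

A$50,654.21

Penalty periods: ⌈128/30⌉ = 5; penalty = 5 × 1.25% × A$44,344.00 = A$2,771.50
Interest: A$44,344.00 × ((1 + 0.0006)^128 − 1) = A$44,344.00 × 0.07980122… = A$3,538.7053…
Total = A$44,344.00 + A$2,771.5000 + A$3,538.7053… = A$50,654.21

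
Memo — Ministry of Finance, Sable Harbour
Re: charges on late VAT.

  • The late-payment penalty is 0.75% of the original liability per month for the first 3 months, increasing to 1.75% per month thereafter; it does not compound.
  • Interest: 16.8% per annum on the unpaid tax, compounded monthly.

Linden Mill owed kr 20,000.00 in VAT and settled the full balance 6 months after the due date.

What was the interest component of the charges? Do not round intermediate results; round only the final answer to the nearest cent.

kr 1,739.91

Interest (16.8%/yr ÷ 12 = 1.4%/month): kr 20,000.00 × ((1 + 0.014)^6 − 1) = kr 1,739.9092…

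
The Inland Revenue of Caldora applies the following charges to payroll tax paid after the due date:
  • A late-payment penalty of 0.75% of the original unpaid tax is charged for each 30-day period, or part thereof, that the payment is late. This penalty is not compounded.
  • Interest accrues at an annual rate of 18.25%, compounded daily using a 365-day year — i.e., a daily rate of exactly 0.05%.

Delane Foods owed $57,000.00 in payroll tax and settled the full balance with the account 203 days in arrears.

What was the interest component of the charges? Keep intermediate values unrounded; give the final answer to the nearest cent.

Interest: $57,000.00 × ((1 + 0.0005)^203 − 1) = $57,000.00 × 0.10680184… = $6,087.7050…

$6,087.71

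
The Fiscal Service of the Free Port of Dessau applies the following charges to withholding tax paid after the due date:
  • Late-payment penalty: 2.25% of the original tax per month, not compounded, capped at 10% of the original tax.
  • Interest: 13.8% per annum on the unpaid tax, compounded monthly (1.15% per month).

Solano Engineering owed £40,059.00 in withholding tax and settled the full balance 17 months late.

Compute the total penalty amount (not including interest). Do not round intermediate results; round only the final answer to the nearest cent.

£4,005.90

Penalty (uncapped): 17 × 2.25% × £40,059.00 = £15,322.57…; cap = 10% × £40,059.00 = £4,005.90 → penalty = £4,005.90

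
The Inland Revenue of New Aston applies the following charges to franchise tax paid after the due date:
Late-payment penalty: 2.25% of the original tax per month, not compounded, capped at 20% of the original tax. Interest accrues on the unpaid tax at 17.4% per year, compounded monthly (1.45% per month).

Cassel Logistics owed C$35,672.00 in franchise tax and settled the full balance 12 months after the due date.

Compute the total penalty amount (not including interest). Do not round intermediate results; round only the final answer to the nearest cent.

C$7,134.40

Penalty (uncapped): 12 × 2.25% × C$35,672.00 = C$9,631.44; cap = 20% × C$35,672.00 = C$7,134.40 → penalty = C$7,134.40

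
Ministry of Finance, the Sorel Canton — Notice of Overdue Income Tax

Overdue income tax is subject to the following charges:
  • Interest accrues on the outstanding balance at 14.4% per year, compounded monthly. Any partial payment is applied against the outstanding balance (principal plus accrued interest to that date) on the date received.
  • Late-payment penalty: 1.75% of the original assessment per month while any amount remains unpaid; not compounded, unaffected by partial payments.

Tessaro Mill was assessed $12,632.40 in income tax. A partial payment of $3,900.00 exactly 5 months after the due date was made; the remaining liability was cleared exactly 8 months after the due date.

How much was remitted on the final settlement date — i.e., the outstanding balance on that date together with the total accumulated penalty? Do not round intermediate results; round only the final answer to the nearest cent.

Monthly rate = 14.4% ÷ 12 = 1.2%
Balance at month 5: $12,632.4000 × (1 + 0.012)^5 = $13,408.7543…
After $3,900.00 payment: $13,408.7543… − $3,900.00 = $9,508.7543…
Balance at month 8: $9,508.7543… × (1 + 0.012)^3 = $9,855.1936…
Penalty: 8 × 1.75% × $12,632.40 = $1,768.54…
Final settlement = outstanding balance + penalty = $9,855.1936… + $1,768.54… = $11,623.73

$11,623.73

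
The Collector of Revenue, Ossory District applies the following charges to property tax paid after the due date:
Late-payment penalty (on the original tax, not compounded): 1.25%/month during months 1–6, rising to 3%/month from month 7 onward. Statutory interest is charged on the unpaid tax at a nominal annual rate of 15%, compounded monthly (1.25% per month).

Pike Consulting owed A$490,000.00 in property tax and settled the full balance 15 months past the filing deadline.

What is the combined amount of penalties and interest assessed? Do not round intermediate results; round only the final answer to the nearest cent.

Penalty, months 1–6: 6 × 1.25% × A$490,000.00 = A$36,750.00
Penalty, months 7–15: 9 × 3% × A$490,000.00 = A$132,300.00
Interest: A$490,000.00 × ((1 + 0.0125)^15 − 1) = A$490,000.00 × 0.2048292… = A$100,366.2996…
Penalties + interest = A$169,050.0000 + A$100,366.2996… = A$269,416.30

A$269,416.30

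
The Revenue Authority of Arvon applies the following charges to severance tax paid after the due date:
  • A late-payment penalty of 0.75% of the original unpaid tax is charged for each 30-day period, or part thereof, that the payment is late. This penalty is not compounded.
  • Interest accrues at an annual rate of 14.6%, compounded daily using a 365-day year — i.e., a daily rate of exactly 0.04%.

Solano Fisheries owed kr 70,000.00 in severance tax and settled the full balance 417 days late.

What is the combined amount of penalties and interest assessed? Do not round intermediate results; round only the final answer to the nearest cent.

kr 20,053.50

Penalty periods: ⌈417/30⌉ = 14; penalty = 14 × 0.75% × kr 70,000.00 = kr 7,350.00
Interest: kr 70,000.00 × ((1 + 0.0004)^417 − 1) = kr 70,000.00 × 0.18147853… = kr 12,703.4974…
Penalties + interest = kr 7,350.0000 + kr 12,703.4974… = kr 20,053.50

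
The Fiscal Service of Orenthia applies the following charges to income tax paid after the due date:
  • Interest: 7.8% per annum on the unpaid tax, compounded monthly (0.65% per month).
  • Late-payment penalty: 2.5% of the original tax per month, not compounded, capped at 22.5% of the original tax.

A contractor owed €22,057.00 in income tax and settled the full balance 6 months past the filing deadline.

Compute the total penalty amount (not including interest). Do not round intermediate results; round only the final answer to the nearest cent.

Penalty: 6 × 2.5% × €22,057.00 = €3,308.55 (below the 22.5% cap of €4,962.83…)

€3,308.55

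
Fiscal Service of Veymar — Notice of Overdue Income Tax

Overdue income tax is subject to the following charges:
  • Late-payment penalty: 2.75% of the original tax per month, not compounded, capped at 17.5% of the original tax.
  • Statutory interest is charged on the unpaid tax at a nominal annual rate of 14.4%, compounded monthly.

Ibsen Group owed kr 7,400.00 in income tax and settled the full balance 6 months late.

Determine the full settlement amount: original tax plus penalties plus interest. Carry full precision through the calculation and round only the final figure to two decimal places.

kr 9,170.04

Penalty: 6 × 2.75% × kr 7,400.00 = kr 1,221.00 (below the 17.5% cap of kr 1,295.00)
Interest (14.4%/yr ÷ 12 = 1.2%/month): kr 7,400.00 × ((1 + 0.012)^6 − 1) = kr 549.0421…
Total = kr 7,400.00 + kr 1,221.0000 + kr 549.0421… = kr 9,170.04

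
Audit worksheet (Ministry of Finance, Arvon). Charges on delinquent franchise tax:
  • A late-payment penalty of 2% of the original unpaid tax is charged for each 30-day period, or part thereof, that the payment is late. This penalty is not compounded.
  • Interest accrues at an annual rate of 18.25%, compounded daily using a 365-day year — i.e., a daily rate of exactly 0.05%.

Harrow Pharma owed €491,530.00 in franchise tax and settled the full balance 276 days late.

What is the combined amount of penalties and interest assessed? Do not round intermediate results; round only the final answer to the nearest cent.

€171,020.96

Penalty periods: ⌈276/30⌉ = 10; penalty = 10 × 2% × €491,530.00 = €98,306.00
Interest: €491,530.00 × ((1 + 0.0005)^276 − 1) = €491,530.00 × 0.14793596… = €72,714.9619…
Penalties + interest = €98,306.0000 + €72,714.9619… = €171,020.96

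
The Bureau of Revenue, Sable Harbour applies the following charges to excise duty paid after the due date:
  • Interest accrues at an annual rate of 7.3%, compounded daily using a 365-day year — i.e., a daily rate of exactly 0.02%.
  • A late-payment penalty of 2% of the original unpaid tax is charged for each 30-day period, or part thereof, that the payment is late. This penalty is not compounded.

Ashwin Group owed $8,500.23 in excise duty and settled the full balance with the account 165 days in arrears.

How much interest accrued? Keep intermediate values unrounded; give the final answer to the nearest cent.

$285.16

Interest: $8,500.23 × ((1 + 0.0002)^165 − 1) = $8,500.23 × 0.03354713… = $285.1583…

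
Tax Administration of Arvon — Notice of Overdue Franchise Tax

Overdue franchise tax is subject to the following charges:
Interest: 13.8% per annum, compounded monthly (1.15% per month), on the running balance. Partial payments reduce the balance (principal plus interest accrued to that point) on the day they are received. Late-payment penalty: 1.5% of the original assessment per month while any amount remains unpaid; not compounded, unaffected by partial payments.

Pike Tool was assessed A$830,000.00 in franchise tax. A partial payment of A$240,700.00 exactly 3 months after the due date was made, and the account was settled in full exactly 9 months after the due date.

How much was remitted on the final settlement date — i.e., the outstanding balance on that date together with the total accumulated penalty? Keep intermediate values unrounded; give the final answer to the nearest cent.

Balance at month 3: A$830,000.0000 × (1 + 0.0115)^3 = A$858,965.5648…
After A$240,700.00 payment: A$858,965.5648… − A$240,700.00 = A$618,265.5648…
Balance at month 9: A$618,265.5648… × (1 + 0.0115)^6 = A$662,171.3422…
Penalty: 9 × 1.5% × A$830,000.00 = A$112,050.00
Final settlement = outstanding balance + penalty = A$662,171.3422… + A$112,050.00 = A$774,221.34

A$774,221.34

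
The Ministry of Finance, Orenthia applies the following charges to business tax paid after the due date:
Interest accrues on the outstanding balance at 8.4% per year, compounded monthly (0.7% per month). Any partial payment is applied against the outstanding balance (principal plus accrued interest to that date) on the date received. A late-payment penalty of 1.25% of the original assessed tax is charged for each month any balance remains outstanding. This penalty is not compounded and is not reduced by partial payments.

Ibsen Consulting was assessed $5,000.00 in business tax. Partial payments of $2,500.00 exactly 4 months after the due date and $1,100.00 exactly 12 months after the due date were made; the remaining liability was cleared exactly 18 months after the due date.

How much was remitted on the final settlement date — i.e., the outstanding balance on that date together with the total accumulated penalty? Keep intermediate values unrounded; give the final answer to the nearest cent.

Balance at month 4: $5,000.0000 × (1 + 0.007)^4 = $5,141.4769…
After $2,500.00 payment: $5,141.4769… − $2,500.00 = $2,641.4769…
Balance at month 12: $2,641.4769… × (1 + 0.007)^8 = $2,793.0749…
After $1,100.00 payment: $2,793.0749… − $1,100.00 = $1,693.0749…
Balance at month 18: $1,693.0749… × (1 + 0.007)^6 = $1,765.4401…
Penalty: 18 × 1.25% × $5,000.00 = $1,125.00
Final settlement = outstanding balance + penalty = $1,765.4401… + $1,125.00 = $2,890.44

$2,890.44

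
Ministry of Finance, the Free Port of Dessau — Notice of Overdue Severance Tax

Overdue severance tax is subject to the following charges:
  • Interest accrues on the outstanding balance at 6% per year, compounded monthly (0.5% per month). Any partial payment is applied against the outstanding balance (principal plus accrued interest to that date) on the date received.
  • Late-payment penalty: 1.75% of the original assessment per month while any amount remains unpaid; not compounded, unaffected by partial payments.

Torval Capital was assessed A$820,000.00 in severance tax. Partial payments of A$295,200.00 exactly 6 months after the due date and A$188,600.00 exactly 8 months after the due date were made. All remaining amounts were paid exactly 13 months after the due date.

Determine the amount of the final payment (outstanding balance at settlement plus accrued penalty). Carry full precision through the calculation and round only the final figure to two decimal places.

Balance at month 6: A$820,000.0000 × (1 + 0.005)^6 = A$844,909.5577…
After A$295,200.00 payment: A$844,909.5577… − A$295,200.00 = A$549,709.5577…
Balance at month 8: A$549,709.5577… × (1 + 0.005)^2 = A$555,220.3960…
After A$188,600.00 payment: A$555,220.3960… − A$188,600.00 = A$366,620.3960…
Balance at month 13: A$366,620.3960… × (1 + 0.005)^5 = A$375,878.0204…
Penalty: 13 × 1.75% × A$820,000.00 = A$186,550.00
Final settlement = outstanding balance + penalty = A$375,878.0204… + A$186,550.00 = A$562,428.02

A$562,428.02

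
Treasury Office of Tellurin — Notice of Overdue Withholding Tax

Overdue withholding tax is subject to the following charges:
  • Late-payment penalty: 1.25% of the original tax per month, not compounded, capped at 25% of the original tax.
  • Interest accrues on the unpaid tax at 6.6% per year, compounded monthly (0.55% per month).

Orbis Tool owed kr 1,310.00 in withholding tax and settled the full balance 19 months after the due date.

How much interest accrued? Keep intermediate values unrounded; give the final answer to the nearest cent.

Interest: kr 1,310.00 × ((1 + 0.0055)^19 − 1) = kr 1,310.00 × 0.1098376… = kr 143.8872…

kr 143.89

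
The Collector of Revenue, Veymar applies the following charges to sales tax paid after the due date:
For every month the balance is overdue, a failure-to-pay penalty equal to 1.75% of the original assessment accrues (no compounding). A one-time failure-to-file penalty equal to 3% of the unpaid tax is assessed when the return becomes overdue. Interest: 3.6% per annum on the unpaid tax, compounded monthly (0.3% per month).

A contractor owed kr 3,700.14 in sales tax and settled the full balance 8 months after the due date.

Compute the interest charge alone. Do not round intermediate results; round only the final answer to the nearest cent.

kr 89.74

Interest: kr 3,700.14 × ((1 + 0.003)^8 − 1) = kr 3,700.14 × 0.0242535… = kr 89.7414…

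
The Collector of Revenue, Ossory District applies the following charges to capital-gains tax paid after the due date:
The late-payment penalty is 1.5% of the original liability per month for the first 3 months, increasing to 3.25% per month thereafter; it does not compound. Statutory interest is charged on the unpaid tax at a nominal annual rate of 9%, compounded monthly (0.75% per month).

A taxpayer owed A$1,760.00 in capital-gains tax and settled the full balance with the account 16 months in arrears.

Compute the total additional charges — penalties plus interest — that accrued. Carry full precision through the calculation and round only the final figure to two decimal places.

A$1,046.31

Penalty, months 1–3: 3 × 1.5% × A$1,760.00 = A$79.20
Penalty, months 4–16: 13 × 3.25% × A$1,760.00 = A$743.60
Interest: A$1,760.00 × ((1 + 0.0075)^16 − 1) = A$1,760.00 × 0.1269921… = A$223.5061…
Penalties + interest = A$822.8000 + A$223.5061… = A$1,046.31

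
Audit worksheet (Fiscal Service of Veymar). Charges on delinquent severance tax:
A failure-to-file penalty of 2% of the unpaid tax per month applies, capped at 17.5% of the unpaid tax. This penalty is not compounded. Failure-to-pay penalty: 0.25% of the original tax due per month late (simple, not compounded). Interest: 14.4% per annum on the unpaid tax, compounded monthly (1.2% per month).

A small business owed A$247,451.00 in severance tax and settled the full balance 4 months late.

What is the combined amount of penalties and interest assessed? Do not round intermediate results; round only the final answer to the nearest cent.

Failure-to-file: 4 × 2% × A$247,451.00 = A$19,796.08 (under the 17.5% cap)
Failure-to-pay penalty: 4 × 0.25% × A$247,451.00 = A$2,474.51
Interest: A$247,451.00 × ((1 + 0.012)^4 − 1) = A$247,451.00 × 0.0488709… = A$12,093.1612…
Penalties + interest = A$22,270.5900 + A$12,093.1612… = A$34,363.75

A$34,363.75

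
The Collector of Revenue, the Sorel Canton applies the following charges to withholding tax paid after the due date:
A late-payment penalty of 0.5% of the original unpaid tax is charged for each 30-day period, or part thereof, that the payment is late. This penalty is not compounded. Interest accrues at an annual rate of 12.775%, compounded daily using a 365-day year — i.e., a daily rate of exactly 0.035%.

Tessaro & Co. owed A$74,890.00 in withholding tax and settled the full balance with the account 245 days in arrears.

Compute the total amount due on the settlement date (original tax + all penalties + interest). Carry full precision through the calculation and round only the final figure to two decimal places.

Penalty periods: ⌈245/30⌉ = 9; penalty = 9 × 0.5% × A$74,890.00 = A$3,370.05
Interest: A$74,890.00 × ((1 + 0.00035)^245 − 1) = A$74,890.00 × 0.08951756… = A$6,703.9704…
Total = A$74,890.00 + A$3,370.0500 + A$6,703.9704… = A$84,964.02

A$84,964.02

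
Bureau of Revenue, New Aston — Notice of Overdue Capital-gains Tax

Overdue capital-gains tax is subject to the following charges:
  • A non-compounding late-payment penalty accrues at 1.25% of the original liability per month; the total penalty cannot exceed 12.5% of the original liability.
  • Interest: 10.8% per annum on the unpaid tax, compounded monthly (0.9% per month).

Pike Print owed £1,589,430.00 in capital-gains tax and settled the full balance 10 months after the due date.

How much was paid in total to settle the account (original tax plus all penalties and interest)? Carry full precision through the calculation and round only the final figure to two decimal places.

£1,937,092.18

Penalty (uncapped): 10 × 1.25% × £1,589,430.00 = £198,678.75; cap = 12.5% × £1,589,430.00 = £198,678.75 → penalty = £198,678.75
Interest: £1,589,430.00 × ((1 + 0.009)^10 − 1) = £1,589,430.00 × 0.0937339… = £148,983.4294…
Total = £1,589,430.00 + £198,678.7500 + £148,983.4294… = £1,937,092.18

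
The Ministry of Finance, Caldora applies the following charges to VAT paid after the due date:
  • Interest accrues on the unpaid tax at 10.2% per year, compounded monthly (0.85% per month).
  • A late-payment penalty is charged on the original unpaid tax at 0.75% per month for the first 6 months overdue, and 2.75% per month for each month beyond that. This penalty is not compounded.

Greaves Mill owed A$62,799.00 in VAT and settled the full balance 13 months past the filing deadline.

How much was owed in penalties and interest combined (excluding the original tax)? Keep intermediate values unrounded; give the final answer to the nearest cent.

Penalty, months 1–6: 6 × 0.75% × A$62,799.00 = A$2,825.96…
Penalty, months 7–13: 7 × 2.75% × A$62,799.00 = A$12,088.81…
Interest: A$62,799.00 × ((1 + 0.0085)^13 − 1) = A$62,799.00 × 0.1163149… = A$7,304.4613…
Penalties + interest = A$14,914.7625 + A$7,304.4613… = A$22,219.22

A$22,219.22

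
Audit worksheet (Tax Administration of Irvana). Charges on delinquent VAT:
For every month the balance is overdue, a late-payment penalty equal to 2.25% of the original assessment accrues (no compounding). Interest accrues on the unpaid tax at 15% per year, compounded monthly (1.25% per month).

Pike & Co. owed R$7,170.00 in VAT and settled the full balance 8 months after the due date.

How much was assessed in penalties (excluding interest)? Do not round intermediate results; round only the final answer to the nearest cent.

R$1,290.60

Late-payment penalty = 2.25% × R$7,170.00 × 8 mo = R$1,290.60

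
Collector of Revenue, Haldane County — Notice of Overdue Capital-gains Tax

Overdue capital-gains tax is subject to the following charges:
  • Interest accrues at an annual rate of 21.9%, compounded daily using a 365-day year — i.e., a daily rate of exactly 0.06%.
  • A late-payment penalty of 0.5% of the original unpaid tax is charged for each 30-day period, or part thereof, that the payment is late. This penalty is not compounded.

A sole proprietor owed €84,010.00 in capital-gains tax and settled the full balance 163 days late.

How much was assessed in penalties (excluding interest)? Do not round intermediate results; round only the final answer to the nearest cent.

€2,520.30

Penalty periods: ⌈163/30⌉ = 6; penalty = 6 × 0.5% × €84,010.00 = €2,520.30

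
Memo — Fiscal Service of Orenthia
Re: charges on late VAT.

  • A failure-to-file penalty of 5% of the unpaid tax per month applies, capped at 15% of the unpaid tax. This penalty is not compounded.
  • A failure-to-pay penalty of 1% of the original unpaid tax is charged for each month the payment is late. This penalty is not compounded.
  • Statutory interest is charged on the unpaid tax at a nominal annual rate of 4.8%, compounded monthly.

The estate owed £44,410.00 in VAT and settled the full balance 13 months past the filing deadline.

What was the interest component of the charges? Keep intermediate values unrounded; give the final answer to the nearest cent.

£2,365.56

Interest (4.8%/yr ÷ 12 = 0.4%/month): £44,410.00 × ((1 + 0.004)^13 − 1) = £2,365.5647…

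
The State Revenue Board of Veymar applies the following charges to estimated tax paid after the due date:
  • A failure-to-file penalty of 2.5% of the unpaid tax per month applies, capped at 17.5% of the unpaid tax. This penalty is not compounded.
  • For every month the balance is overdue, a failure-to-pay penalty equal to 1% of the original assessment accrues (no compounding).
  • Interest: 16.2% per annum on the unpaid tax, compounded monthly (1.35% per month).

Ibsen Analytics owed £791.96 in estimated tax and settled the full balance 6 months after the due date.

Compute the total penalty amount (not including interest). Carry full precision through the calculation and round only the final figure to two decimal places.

£166.31

Failure-to-file: 6 × 2.5% × £791.96 = £118.79… (under the 17.5% cap)
Failure-to-pay penalty = 1% × £791.96 × 6 mo = £47.52…
Total penalty = £118.79… + £47.52… = £166.31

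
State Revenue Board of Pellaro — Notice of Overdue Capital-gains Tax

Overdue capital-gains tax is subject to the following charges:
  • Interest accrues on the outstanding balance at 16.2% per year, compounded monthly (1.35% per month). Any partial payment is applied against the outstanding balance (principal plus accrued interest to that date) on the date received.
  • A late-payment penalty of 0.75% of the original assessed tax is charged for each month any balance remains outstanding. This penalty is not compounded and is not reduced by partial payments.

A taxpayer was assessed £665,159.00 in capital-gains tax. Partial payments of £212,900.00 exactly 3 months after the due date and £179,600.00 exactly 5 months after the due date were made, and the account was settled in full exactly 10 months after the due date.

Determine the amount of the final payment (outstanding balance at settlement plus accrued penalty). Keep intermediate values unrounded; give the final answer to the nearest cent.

£384,591.40

Balance at month 3: £665,159.0000 × (1 + 0.0135)^3 = £692,463.2517…
After £212,900.00 payment: £692,463.2517… − £212,900.00 = £479,563.2517…
Balance at month 5: £479,563.2517… × (1 + 0.0135)^2 = £492,598.8599…
After £179,600.00 payment: £492,598.8599… − £179,600.00 = £312,998.8599…
Balance at month 10: £312,998.8599… × (1 + 0.0135)^5 = £334,704.4765…
Penalty: 10 × 0.75% × £665,159.00 = £49,886.93…
Final settlement = outstanding balance + penalty = £334,704.4765… + £49,886.93… = £384,591.40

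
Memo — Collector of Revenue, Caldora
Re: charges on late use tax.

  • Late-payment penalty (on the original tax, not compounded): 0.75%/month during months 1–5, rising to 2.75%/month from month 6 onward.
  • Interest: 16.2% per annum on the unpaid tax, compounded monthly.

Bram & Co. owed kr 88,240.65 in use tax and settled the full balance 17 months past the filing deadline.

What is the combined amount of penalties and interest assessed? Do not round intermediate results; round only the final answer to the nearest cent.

kr 55,021.66

Penalty, months 1–5: 5 × 0.75% × kr 88,240.65 = kr 3,309.02…
Penalty, months 6–17: 12 × 2.75% × kr 88,240.65 = kr 29,119.41…
Interest (16.2%/yr ÷ 12 = 1.35%/month): kr 88,240.65 × ((1 + 0.0135)^17 − 1) = kr 22,593.2206…
Penalties + interest = kr 32,428.4389… + kr 22,593.2206… = kr 55,021.66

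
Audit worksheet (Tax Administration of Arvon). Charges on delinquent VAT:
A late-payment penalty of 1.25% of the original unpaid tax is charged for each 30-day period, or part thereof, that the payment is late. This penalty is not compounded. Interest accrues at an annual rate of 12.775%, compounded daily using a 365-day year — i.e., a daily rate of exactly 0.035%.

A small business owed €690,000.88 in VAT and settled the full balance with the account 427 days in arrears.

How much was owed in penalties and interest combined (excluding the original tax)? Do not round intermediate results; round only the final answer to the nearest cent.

€240,579.19

Penalty periods: ⌈427/30⌉ = 15; penalty = 15 × 1.25% × €690,000.88 = €129,375.17…
Interest: €690,000.88 × ((1 + 0.00035)^427 − 1) = €690,000.88 × 0.16116505… = €111,204.0246…
Penalties + interest = €129,375.1650 + €111,204.0246… = €240,579.19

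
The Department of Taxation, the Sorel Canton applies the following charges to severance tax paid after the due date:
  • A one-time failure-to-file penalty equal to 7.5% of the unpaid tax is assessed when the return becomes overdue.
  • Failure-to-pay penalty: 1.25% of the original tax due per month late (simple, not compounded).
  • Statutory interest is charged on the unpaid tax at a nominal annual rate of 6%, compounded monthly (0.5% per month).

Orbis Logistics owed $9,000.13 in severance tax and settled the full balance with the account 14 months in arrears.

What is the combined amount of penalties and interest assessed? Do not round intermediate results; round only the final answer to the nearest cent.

Failure-to-file penalty: 7.5% × $9,000.13 = $675.01…
Failure-to-pay penalty = 1.25% × $9,000.13 × 14 mo = $1,575.02…
Interest: $9,000.13 × ((1 + 0.005)^14 − 1) = $9,000.13 × 0.0723211… = $650.8996…
Penalties + interest = $2,250.0325 + $650.8996… = $2,900.93

$2,900.93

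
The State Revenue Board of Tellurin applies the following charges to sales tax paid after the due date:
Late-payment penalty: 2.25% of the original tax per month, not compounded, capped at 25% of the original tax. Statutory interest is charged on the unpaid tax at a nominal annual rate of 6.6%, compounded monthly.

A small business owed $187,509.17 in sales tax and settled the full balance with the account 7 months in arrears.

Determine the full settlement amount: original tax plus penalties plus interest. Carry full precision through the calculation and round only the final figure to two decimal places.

Penalty: 7 × 2.25% × $187,509.17 = $29,532.69… (below the 25% cap of $46,877.29…)
Interest (6.6%/yr ÷ 12 = 0.55%/month): $187,509.17 × ((1 + 0.0055)^7 − 1) = $7,339.3162…
Total = $187,509.17 + $29,532.6943… + $7,339.3162… = $224,381.18

$224,381.18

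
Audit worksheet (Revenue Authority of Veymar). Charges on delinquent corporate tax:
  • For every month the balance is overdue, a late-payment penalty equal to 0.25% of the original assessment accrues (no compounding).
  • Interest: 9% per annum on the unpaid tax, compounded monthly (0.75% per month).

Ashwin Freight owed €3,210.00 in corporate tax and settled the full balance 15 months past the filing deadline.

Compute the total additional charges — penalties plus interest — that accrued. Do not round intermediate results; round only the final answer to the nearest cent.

€501.09

Late-payment penalty: 15 × 0.25% × €3,210.00 = €120.38…
Interest: €3,210.00 × ((1 + 0.0075)^15 − 1) = €3,210.00 × 0.1186026… = €380.7143…
Penalties + interest = €120.3750 + €380.7143… = €501.09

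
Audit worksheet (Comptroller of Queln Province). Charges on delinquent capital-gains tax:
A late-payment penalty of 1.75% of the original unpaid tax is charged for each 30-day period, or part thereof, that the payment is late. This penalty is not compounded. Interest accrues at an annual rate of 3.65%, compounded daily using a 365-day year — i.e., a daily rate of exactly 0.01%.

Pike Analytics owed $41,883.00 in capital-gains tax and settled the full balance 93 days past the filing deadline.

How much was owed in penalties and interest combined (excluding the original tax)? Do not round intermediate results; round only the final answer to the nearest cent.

Penalty periods: ⌈93/30⌉ = 4; penalty = 4 × 1.75% × $41,883.00 = $2,931.81
Interest: $41,883.00 × ((1 + 0.0001)^93 − 1) = $41,883.00 × 0.00934291… = $391.3091…
Penalties + interest = $2,931.8100 + $391.3091… = $3,323.12

$3,323.12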